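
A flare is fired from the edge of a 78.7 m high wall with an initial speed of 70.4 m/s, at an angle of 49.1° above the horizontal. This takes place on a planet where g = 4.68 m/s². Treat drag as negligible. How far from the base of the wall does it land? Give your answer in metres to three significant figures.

Components: vₓ = 70.40 cos 49.1° = 46.09 m/s, v_y0 = 70.40 sin 49.1° = 53.21 m/s.
With up positive and y = 0 at the ground: y(t) = 78.7 + (53.21) t − 2.340 t². Setting y = 0 and taking the positive root: t = [53.21 + √(53.21² + 2·4.68·78.7)] / 4.68 = (53.21 + 59.73) / 4.68 = 24.13 s.
Horizontal distance: R = vₓ t = 46.09 × 24.13 = 1112 m.

1110 m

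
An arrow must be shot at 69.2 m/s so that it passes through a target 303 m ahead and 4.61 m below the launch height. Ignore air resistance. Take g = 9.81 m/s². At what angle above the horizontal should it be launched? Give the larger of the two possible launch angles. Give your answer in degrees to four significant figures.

70.93°

Trajectory: y = x tanθ − g x² (1 + tan²θ)/(2v₀²). With x = 303, y = −4.61, v₀ = 69.2, g = 9.81:
94.04 tan²θ − 303 tanθ + (89.43) = 0.
tanθ = [303 ± √(303² − 4 × 94.04 × (89.43))] / (2 × 94.04) = (303 ± 241.2) / 188.1, giving tanθ = 0.3287 or 2.893.
θ = 18.19° or 70.93°; the larger is 70.93°.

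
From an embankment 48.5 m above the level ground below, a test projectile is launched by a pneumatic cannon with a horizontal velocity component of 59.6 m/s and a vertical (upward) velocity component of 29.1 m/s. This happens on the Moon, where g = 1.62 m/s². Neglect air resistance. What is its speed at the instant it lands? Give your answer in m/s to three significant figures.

67.5 m/s

With up positive and y = 0 at the ground: y(t) = 48.5 + (29.10) t − 0.8100 t². Setting y = 0 and taking the positive root: t = [29.10 + √(29.10² + 2·1.62·48.5)] / 1.62 = (29.10 + 31.69) / 1.62 = 37.52 s.
Vertical velocity at impact: v_y = v_y0 − g t = 29.10 − 1.62 × 37.52 = −31.69 m/s.
Speed: |v| = √(vₓ² + v_y²) = √(59.60² + 31.69²) = 67.50 m/s.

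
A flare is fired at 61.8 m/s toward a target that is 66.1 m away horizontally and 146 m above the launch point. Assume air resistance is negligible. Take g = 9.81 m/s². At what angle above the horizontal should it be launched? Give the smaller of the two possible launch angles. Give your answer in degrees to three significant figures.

72.2°

Trajectory: y = x tanθ − g x² (1 + tan²θ)/(2v₀²). With x = 66.1, y = 146, v₀ = 61.8, g = 9.81:
5.611 tan²θ − 66.1 tanθ + (151.6) = 0.
tanθ = [66.1 ± √(66.1² − 4 × 5.611 × (151.6))] / (2 × 5.611) = (66.1 ± 31.08) / 11.22, giving tanθ = 3.120 or 8.660.
θ = 72.23° or 83.41°; the smaller is 72.23°.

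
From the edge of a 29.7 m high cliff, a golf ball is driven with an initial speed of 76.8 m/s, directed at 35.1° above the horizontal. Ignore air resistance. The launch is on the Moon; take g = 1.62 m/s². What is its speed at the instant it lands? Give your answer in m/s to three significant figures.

Resolve: vₓ = 76.80 cos 35.1° = 62.83 m/s and v_y0 = 76.80 sin 35.1° = 44.16 m/s.
The projectile lands when y = 29.7 + (44.16) t − ½·1.62·t² = 0. Positive root: t = (44.16 + √(44.16² + 2·1.62·29.7)) / 1.62 = (44.16 + 45.24) / 1.62 = 55.18 s.
Vertical velocity at impact: v_y = v_y0 − g t = 44.16 − 1.62 × 55.18 = −45.24 m/s.
Speed: |v| = √(vₓ² + v_y²) = √(62.83² + 45.24²) = 77.42 m/s.

77.4 m/s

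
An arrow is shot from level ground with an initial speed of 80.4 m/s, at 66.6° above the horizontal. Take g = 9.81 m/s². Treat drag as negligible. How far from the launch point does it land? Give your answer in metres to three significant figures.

vₓ = 80.40 cos 66.6° = 31.93 m/s; v_y0 = 80.40 sin 66.6° = 73.79 m/s.
Flight time T = 2 v_y0 / g = 15.04 s.
Range: R = vₓ T = 31.93 × 15.04 = 480.3 m.

480 m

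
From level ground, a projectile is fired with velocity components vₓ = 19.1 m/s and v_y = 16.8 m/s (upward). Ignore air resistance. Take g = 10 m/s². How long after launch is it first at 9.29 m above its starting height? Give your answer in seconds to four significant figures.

Require v_y0 t − ½ g t² = 9.29, i.e. 5.000 t² − 16.80 t + 9.29 = 0.
t = [16.80 ± √(16.80² − 2·10.0·9.29)] / 10.0 = (16.80 ± 9.820) / 10.0, so t = 0.6980 s or t = 2.662 s.
The first (ascending) time is 0.6980 s.

0.6980 s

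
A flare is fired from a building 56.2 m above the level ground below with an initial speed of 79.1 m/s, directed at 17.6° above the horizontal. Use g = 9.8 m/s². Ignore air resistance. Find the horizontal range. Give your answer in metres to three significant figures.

Resolve: vₓ = 79.10 cos 17.6° = 75.40 m/s and v_y0 = 79.10 sin 17.6° = 23.92 m/s.
With up positive and y = 0 at the ground: y(t) = 56.2 + (23.92) t − 4.900 t². Setting y = 0 and taking the positive root: t = [23.92 + √(23.92² + 2·9.80·56.2)] / 9.80 = (23.92 + 40.91) / 9.80 = 6.615 s.
Horizontal distance: R = vₓ t = 75.40 × 6.615 = 498.8 m.

499 m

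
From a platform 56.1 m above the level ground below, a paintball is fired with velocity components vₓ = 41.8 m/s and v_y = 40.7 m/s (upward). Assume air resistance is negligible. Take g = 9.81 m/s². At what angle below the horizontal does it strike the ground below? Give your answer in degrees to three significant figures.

The projectile lands when y = 56.1 + (40.70) t − ½·9.81·t² = 0. Positive root: t = (40.70 + √(40.70² + 2·9.81·56.1)) / 9.81 = (40.70 + 52.51) / 9.81 = 9.501 s.
At impact: v_y = v_y0 − g t = −52.51 m/s; vₓ = 41.80 m/s.
Angle below horizontal: arctan(|v_y|/vₓ) = arctan(52.51/41.80) = 51.48°.

51.5°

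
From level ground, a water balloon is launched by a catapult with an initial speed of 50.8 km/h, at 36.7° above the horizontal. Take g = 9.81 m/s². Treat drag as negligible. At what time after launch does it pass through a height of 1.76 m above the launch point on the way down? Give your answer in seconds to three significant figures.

Convert: 50.8 km/h = 50.8/3.6 = 14.11 m/s.
vₓ = 14.11 cos 36.7° = 11.31 m/s; v_y0 = 14.11 sin 36.7° = 8.433 m/s.
Set y = v_y0 t − ½ g t² = 1.76: 4.905 t² − 8.433 t + 1.76 = 0.
t = [8.433 ± √(8.433² − 2·9.81·1.76)] / 9.81 = (8.433 ± 6.049) / 9.81, so t = 0.2431 s or t = 1.476 s.
The descending-branch root is 1.476 s.

1.48 s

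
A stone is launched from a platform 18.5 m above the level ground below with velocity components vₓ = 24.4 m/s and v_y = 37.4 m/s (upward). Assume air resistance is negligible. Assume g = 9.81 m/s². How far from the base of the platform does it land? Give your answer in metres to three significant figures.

197 m

Vertical motion (up positive, ground at y = 0): 4.905 t² − (37.40) t − 18.5 = 0, so t = (37.40 + √(37.40² + 2·9.81·18.5)) / 9.81 = (37.40 + 41.97) / 9.81 = 8.091 s.
Horizontal distance: R = vₓ t = 24.40 × 8.091 = 197.4 m.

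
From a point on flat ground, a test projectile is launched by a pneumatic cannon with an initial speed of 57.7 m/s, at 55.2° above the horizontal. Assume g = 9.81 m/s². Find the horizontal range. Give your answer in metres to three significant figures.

318 m

Horizontal component vₓ = 57.70 cos 55.2° = 32.93 m/s; vertical v_y0 = 57.70 sin 55.2° = 47.38 m/s.
Time aloft: T = 2 v_y0 / g = 2 × 47.38 / 9.81 = 9.660 s.
Range: R = vₓ T = 32.93 × 9.660 = 318.1 m.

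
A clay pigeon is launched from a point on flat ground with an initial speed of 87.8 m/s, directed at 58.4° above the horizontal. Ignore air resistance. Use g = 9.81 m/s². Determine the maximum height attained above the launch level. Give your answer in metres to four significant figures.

Components: vₓ = 87.80 cos 58.4° = 46.01 m/s, v_y0 = 87.80 sin 58.4° = 74.78 m/s.
Maximum height: H = v_y0² / (2g) = 74.78² / (2 × 9.81) = 285.0 m.

285.0 m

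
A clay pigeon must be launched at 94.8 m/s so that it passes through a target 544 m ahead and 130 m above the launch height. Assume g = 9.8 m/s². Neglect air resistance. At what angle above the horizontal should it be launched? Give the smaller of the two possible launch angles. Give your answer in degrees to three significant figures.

Trajectory: y = x tanθ − g x² (1 + tan²θ)/(2v₀²). With x = 544, y = 130, v₀ = 94.8, g = 9.80:
161.4 tan²θ − 544 tanθ + (291.4) = 0.
tanθ = [544 ± √(544² − 4 × 161.4 × (291.4))] / (2 × 161.4) = (544 ± 328.5) / 322.7, giving tanθ = 0.6679 or 2.704.
θ = 33.74° or 69.70°; the smaller is 33.74°.

33.7°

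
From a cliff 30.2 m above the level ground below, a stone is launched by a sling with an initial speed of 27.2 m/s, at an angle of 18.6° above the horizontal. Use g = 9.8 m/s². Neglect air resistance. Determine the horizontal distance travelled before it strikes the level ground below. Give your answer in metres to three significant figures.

90.8 m

Horizontal component vₓ = 27.20 cos 18.6° = 25.78 m/s; vertical v_y0 = 27.20 sin 18.6° = 8.676 m/s.
The projectile lands when y = 30.2 + (8.676) t − ½·9.80·t² = 0. Positive root: t = (8.676 + √(8.676² + 2·9.80·30.2)) / 9.80 = (8.676 + 25.83) / 9.80 = 3.521 s.
Horizontal distance: R = vₓ t = 25.78 × 3.521 = 90.77 m.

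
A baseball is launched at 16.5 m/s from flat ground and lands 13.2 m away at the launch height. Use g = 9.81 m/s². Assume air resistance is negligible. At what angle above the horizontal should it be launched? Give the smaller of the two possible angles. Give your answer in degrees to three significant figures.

14.2°

Level-ground range R = v₀² sin(2θ)/g ⇒ sin(2θ) = gR/v₀² = 9.81 × 13.2 / 16.5² = 0.4756.
2θ = 28.40° or 180° − 28.40° = 151.6°, so θ = 14.20° or 75.80°.
The smaller angle is 14.20°.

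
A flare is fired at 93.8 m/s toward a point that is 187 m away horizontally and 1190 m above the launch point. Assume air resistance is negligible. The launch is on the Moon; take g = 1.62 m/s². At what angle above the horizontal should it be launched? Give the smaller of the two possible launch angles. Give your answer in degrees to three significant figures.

Trajectory: y = x tanθ − g x² (1 + tan²θ)/(2v₀²). With x = 187, y = 1190, v₀ = 93.8, g = 1.62:
3.219 tan²θ − 187 tanθ + (1193) = 0.
tanθ = [187 ± √(187² − 4 × 3.219 × (1193))] / (2 × 3.219) = (187 ± 140.0) / 6.439, giving tanθ = 7.298 or 50.79.
θ = 82.20° or 88.87°; the smaller is 82.20°.

82.2°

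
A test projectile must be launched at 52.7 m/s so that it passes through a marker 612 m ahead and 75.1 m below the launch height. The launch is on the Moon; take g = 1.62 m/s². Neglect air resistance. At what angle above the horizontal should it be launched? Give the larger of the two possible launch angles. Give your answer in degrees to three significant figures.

Trajectory: y = x tanθ − g x² (1 + tan²θ)/(2v₀²). With x = 612, y = −75.1, v₀ = 52.7, g = 1.62:
109.2 tan²θ − 612 tanθ + (34.14) = 0.
tanθ = [612 ± √(612² − 4 × 109.2 × (34.14))] / (2 × 109.2) = (612 ± 599.7) / 218.5, giving tanθ = 0.05634 or 5.546.
θ = 3.225° or 79.78°; the larger is 79.78°.

79.8°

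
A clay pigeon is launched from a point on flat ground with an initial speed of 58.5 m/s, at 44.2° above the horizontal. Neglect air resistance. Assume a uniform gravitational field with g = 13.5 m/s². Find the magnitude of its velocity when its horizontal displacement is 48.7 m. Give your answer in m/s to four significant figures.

Components: vₓ = 58.50 cos 44.2° = 41.94 m/s, v_y0 = 58.50 sin 44.2° = 40.78 m/s.
Time to reach x = 48.7 m: t = x/vₓ = 48.7/41.94 = 1.161 s.
Vertical velocity there: v_y = v_y0 − g t = 40.78 − 13.5 × 1.161 = 25.11 m/s.
Speed: √(vₓ² + v_y²) = √(41.94² + 25.11²) = 48.88 m/s.

48.88 m/s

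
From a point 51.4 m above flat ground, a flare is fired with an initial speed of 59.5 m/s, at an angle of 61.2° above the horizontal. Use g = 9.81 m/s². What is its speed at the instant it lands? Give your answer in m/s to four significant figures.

Components: vₓ = 59.50 cos 61.2° = 28.66 m/s, v_y0 = 59.50 sin 61.2° = 52.14 m/s.
The projectile lands when y = 51.4 + (52.14) t − ½·9.81·t² = 0. Positive root: t = (52.14 + √(52.14² + 2·9.81·51.4)) / 9.81 = (52.14 + 61.05) / 9.81 = 11.54 s.
Vertical velocity at impact: v_y = v_y0 − g t = 52.14 − 9.81 × 11.54 = −61.05 m/s.
Speed: |v| = √(vₓ² + v_y²) = √(28.66² + 61.05²) = 67.44 m/s.

67.44 m/s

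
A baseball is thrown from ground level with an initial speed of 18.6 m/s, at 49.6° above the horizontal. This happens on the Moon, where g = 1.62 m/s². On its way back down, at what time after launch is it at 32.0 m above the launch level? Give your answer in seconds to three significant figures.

14.8 s

Resolve: vₓ = 18.60 cos 49.6° = 12.06 m/s and v_y0 = 18.60 sin 49.6° = 14.16 m/s.
Require v_y0 t − ½ g t² = 32.0, i.e. 0.8100 t² − 14.16 t + 32.0 = 0.
t = [14.16 ± √(14.16² − 2·1.62·32.0)] / 1.62 = (14.16 ± 9.847) / 1.62, so t = 2.665 s or t = 14.82 s.
The descending-branch root is 14.82 s.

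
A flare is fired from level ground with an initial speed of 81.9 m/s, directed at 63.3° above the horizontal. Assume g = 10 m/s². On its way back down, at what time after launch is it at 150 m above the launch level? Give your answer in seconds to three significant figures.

vₓ = 81.90 cos 63.3° = 36.80 m/s; v_y0 = 81.90 sin 63.3° = 73.17 m/s.
Height y(t) = 73.17 t − 5.000 t² = 150 gives 5.000 t² − 73.17 t + 150 = 0.
Quadratic formula: t = (73.17 ± √2353.4) / 10.0 = (73.17 ± 48.51) / 10.0 → t = 2.465 s or 12.17 s.
The descending-branch root is 12.17 s.

12.2 s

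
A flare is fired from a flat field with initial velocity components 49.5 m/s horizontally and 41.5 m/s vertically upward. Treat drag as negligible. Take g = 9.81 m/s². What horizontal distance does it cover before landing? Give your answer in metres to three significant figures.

419 m

Time aloft: T = 2 v_y0 / g = 2 × 41.50 / 9.81 = 8.461 s.
Range: R = vₓ T = 49.50 × 8.461 = 418.8 m.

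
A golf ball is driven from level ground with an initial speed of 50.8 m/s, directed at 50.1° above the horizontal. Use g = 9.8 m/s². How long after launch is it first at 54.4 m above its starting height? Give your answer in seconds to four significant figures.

1.806 s

Components: vₓ = 50.80 cos 50.1° = 32.59 m/s, v_y0 = 50.80 sin 50.1° = 38.97 m/s.
Height y(t) = 38.97 t − 4.900 t² = 54.4 gives 4.900 t² − 38.97 t + 54.4 = 0.
t = [38.97 ± √(38.97² − 2·9.80·54.4)] / 9.80 = (38.97 ± 21.27) / 9.80, so t = 1.806 s or t = 6.148 s.
The first (ascending) time is 1.806 s.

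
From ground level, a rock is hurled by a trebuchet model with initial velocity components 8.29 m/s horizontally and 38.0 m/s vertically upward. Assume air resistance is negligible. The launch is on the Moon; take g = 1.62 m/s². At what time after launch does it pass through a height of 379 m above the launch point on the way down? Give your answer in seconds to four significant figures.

Require v_y0 t − ½ g t² = 379, i.e. 0.8100 t² − 38.00 t + 379 = 0.
t = [38.00 ± √(38.00² − 2·1.62·379)] / 1.62 = (38.00 ± 14.70) / 1.62, so t = 14.38 s or t = 32.53 s.
The descending-branch root is 32.53 s.

32.53 s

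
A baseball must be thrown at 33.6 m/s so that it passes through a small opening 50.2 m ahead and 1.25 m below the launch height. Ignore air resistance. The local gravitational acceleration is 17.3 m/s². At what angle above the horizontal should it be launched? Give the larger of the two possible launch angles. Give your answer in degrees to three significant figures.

Trajectory: y = x tanθ − g x² (1 + tan²θ)/(2v₀²). With x = 50.2, y = −1.25, v₀ = 33.6, g = 17.3:
19.31 tan²θ − 50.2 tanθ + (18.06) = 0.
tanθ = [50.2 ± √(50.2² − 4 × 19.31 × (18.06))] / (2 × 19.31) = (50.2 ± 33.55) / 38.62, giving tanθ = 0.4313 or 2.169.
θ = 23.33° or 65.24°; the larger is 65.24°.

65.2°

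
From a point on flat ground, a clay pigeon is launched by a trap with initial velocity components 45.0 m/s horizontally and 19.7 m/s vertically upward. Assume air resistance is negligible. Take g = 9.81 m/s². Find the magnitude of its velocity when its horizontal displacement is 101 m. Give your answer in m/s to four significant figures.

45.06 m/s

Time to reach x = 101 m: t = x/vₓ = 101/45.00 = 2.244 s.
Vertical velocity there: v_y = v_y0 − g t = 19.70 − 9.81 × 2.244 = −2.318 m/s.
Speed: √(vₓ² + v_y²) = √(45.00² + 2.318²) = 45.06 m/s.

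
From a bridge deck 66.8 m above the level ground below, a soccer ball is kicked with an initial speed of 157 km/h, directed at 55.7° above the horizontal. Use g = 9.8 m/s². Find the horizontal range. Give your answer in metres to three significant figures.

Convert: 157 km/h = 157/3.6 = 43.61 m/s.
Resolve: vₓ = 43.61 cos 55.7° = 24.58 m/s and v_y0 = 43.61 sin 55.7° = 36.03 m/s.
With up positive and y = 0 at the ground: y(t) = 66.8 + (36.03) t − 4.900 t². Setting y = 0 and taking the positive root: t = [36.03 + √(36.03² + 2·9.80·66.8)] / 9.80 = (36.03 + 51.06) / 9.80 = 8.887 s.
Horizontal distance: R = vₓ t = 24.58 × 8.887 = 218.4 m.

218 m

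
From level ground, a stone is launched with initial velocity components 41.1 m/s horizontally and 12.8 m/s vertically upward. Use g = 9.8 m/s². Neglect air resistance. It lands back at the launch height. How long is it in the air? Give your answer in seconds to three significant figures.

2.61 s

Landing at launch height ⇒ T = 2 v_y0 / g = 2 × 12.80 / 9.80 = 2.612 s.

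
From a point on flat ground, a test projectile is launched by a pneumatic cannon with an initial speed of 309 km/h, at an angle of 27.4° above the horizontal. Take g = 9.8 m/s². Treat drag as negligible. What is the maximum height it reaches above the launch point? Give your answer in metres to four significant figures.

Convert: 309 km/h = 309/3.6 = 85.83 m/s.
Horizontal component vₓ = 85.83 cos 27.4° = 76.20 m/s; vertical v_y0 = 85.83 sin 27.4° = 39.50 m/s.
Peak height H = v_y0² / (2g) = 1560.3 / 19.60 = 79.61 m.

79.61 m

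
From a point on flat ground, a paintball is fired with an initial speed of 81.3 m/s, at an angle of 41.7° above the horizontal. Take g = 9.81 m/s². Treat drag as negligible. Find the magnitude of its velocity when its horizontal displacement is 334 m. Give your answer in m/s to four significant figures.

60.70 m/s

Components: vₓ = 81.30 cos 41.7° = 60.70 m/s, v_y0 = 81.30 sin 41.7° = 54.08 m/s.
At x = 334 m, t = x/vₓ = 334/60.70 = 5.502 s.
Vertical velocity there: v_y = v_y0 − g t = 54.08 − 9.81 × 5.502 = 0.1055 m/s.
Speed: √(vₓ² + v_y²) = √(60.70² + 0.1055²) = 60.70 m/s.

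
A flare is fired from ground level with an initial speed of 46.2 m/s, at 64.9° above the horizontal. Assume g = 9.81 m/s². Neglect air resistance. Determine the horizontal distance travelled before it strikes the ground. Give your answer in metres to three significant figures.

Horizontal component vₓ = 46.20 cos 64.9° = 19.60 m/s; vertical v_y0 = 46.20 sin 64.9° = 41.84 m/s.
Time aloft: T = 2 v_y0 / g = 2 × 41.84 / 9.81 = 8.530 s.
Range: R = vₓ T = 19.60 × 8.530 = 167.2 m.

167 m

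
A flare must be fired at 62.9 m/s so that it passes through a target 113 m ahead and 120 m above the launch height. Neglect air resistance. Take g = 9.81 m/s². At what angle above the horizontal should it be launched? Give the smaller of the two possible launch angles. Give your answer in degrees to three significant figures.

Trajectory: y = x tanθ − g x² (1 + tan²θ)/(2v₀²). With x = 113, y = 120, v₀ = 62.9, g = 9.81:
15.83 tan²θ − 113 tanθ + (135.8) = 0.
tanθ = [113 ± √(113² − 4 × 15.83 × (135.8))] / (2 × 15.83) = (113 ± 64.56) / 31.66, giving tanθ = 1.530 or 5.608.
θ = 56.83° or 79.89°; the smaller is 56.83°.

56.8°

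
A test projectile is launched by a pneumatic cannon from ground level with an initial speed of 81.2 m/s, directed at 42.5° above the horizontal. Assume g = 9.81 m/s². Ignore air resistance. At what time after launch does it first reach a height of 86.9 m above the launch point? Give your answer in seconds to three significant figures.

Components: vₓ = 81.20 cos 42.5° = 59.87 m/s, v_y0 = 81.20 sin 42.5° = 54.86 m/s.
Require v_y0 t − ½ g t² = 86.9, i.e. 4.905 t² − 54.86 t + 86.9 = 0.
t = [54.86 ± √(54.86² − 2·9.81·86.9)] / 9.81 = (54.86 ± 36.12) / 9.81, so t = 1.910 s or t = 9.274 s.
The first (ascending) time is 1.910 s.

1.91 s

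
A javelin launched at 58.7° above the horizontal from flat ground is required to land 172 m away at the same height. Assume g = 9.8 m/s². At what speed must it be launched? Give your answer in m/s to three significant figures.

From R = (v₀² / g) sin 2θ: v₀ = √(gR / sin 2θ).
v₀ = √(9.80 × 172 / sin 117.4°) = √(1686 / 0.8878) = √1898.6 = 43.57 m/s.

43.6 m/s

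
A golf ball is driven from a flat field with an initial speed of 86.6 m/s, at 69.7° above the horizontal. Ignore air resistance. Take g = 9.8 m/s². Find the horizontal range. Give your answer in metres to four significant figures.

498.0 m

Horizontal component vₓ = 86.60 cos 69.7° = 30.04 m/s; vertical v_y0 = 86.60 sin 69.7° = 81.22 m/s.
Time aloft: T = 2 v_y0 / g = 2 × 81.22 / 9.80 = 16.58 s.
Range: R = vₓ T = 30.04 × 16.58 = 498.0 m.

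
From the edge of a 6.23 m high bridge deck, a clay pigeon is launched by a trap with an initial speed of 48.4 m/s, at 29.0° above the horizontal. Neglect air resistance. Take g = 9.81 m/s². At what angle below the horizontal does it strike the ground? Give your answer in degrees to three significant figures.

31.5°

Components: vₓ = 48.40 cos 29.0° = 42.33 m/s, v_y0 = 48.40 sin 29.0° = 23.46 m/s.
With up positive and y = 0 at the ground: y(t) = 6.23 + (23.46) t − 4.905 t². Setting y = 0 and taking the positive root: t = [23.46 + √(23.46² + 2·9.81·6.23)] / 9.81 = (23.46 + 25.94) / 9.81 = 5.036 s.
At impact: v_y = v_y0 − g t = −25.94 m/s; vₓ = 42.33 m/s.
Angle below horizontal: arctan(|v_y|/vₓ) = arctan(25.94/42.33) = 31.50°.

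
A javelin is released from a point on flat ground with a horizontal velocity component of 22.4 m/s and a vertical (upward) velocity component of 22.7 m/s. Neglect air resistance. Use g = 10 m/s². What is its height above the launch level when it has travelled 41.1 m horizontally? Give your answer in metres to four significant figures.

24.82 m

x = vₓ t ⇒ t = 41.1/22.40 = 1.835 s.
Height: y = v_y0 t − ½ g t² = 22.70 × 1.835 − 5.000 × 1.835² = 41.65 − 16.83 = 24.82 m.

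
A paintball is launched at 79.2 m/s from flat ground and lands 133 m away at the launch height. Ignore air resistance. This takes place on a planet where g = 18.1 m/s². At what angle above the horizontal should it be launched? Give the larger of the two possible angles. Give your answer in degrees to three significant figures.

78.7°

R = v₀² sin 2θ / g gives sin 2θ = gR/v₀² = 18.1·133/79.2² = 0.3838.
2θ = 22.57° or 180° − 22.57° = 157.4°, so θ = 11.28° or 78.72°.
The larger angle is 78.72°.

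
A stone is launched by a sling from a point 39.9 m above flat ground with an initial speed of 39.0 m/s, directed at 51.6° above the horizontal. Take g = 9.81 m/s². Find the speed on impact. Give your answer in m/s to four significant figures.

Resolve: vₓ = 39.00 cos 51.6° = 24.22 m/s and v_y0 = 39.00 sin 51.6° = 30.56 m/s.
Vertical motion (up positive, ground at y = 0): 4.905 t² − (30.56) t − 39.9 = 0, so t = (30.56 + √(30.56² + 2·9.81·39.9)) / 9.81 = (30.56 + 41.44) / 9.81 = 7.340 s.
Vertical velocity at impact: v_y = v_y0 − g t = 30.56 − 9.81 × 7.340 = −41.44 m/s.
Speed: |v| = √(vₓ² + v_y²) = √(24.22² + 41.44²) = 48.00 m/s.

48.00 m/s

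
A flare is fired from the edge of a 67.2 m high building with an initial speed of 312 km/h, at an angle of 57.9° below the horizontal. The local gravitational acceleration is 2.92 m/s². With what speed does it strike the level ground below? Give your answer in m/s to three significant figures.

Convert: 312 km/h = 312/3.6 = 86.67 m/s.
Horizontal component vₓ = 86.67 cos 57.9° = 46.05 m/s; vertical v_y0 = −73.42 m/s (downward).
Vertical motion (up positive, ground at y = 0): 1.460 t² − (−73.42) t − 67.2 = 0, so t = (−73.42 + √(73.42² + 2·2.92·67.2)) / 2.92 = (−73.42 + 76.04) / 2.92 = 0.8992 s.
Vertical velocity at impact: v_y = v_y0 − g t = −73.42 − 2.92 × 0.8992 = −76.04 m/s.
Speed: |v| = √(vₓ² + v_y²) = √(46.05² + 76.04²) = 88.90 m/s.

88.9 m/s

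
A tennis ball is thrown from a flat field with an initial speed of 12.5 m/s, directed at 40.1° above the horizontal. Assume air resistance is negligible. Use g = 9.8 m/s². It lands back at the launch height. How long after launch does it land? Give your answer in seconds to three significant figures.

1.64 s

Components: vₓ = 12.50 cos 40.1° = 9.562 m/s, v_y0 = 12.50 sin 40.1° = 8.052 m/s.
Time of flight on level ground: T = 2 v_y0 / g = 2 × 8.052 / 9.80 = 1.643 s.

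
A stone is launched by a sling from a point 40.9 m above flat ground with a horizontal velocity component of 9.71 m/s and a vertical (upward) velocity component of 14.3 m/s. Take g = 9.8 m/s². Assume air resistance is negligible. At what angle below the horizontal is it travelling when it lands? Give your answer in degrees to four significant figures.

72.98°

With up positive and y = 0 at the ground: y(t) = 40.9 + (14.30) t − 4.900 t². Setting y = 0 and taking the positive root: t = [14.30 + √(14.30² + 2·9.80·40.9)] / 9.80 = (14.30 + 31.72) / 9.80 = 4.696 s.
At impact: v_y = v_y0 − g t = −31.72 m/s; vₓ = 9.710 m/s.
Angle below horizontal: arctan(|v_y|/vₓ) = arctan(31.72/9.710) = 72.98°.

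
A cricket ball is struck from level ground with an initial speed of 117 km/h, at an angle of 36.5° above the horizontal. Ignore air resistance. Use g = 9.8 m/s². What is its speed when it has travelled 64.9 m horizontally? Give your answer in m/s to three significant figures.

Convert: 117 km/h = 117/3.6 = 32.50 m/s.
Horizontal component vₓ = 32.50 cos 36.5° = 26.13 m/s; vertical v_y0 = 32.50 sin 36.5° = 19.33 m/s.
At x = 64.9 m, t = x/vₓ = 64.9/26.13 = 2.484 s.
Vertical velocity there: v_y = v_y0 − g t = 19.33 − 9.80 × 2.484 = −5.013 m/s.
Speed: √(vₓ² + v_y²) = √(26.13² + 5.013²) = 26.60 m/s.

26.6 m/s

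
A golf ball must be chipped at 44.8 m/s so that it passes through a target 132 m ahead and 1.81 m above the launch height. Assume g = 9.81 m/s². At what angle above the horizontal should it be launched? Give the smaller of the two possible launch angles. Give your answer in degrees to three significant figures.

21.0°

Trajectory: y = x tanθ − g x² (1 + tan²θ)/(2v₀²). With x = 132, y = 1.81, v₀ = 44.8, g = 9.81:
42.58 tan²θ − 132 tanθ + (44.39) = 0.
tanθ = [132 ± √(132² − 4 × 42.58 × (44.39))] / (2 × 42.58) = (132 ± 99.31) / 85.16, giving tanθ = 0.3838 or 2.716.
θ = 21.00° or 69.79°; the smaller is 21.00°.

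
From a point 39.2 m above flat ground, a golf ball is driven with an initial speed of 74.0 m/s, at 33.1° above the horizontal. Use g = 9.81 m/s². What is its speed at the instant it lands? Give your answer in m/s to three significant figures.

79.0 m/s

vₓ = 74.00 cos 33.1° = 61.99 m/s; v_y0 = 74.00 sin 33.1° = 40.41 m/s.
The projectile lands when y = 39.2 + (40.41) t − ½·9.81·t² = 0. Positive root: t = (40.41 + √(40.41² + 2·9.81·39.2)) / 9.81 = (40.41 + 49.01) / 9.81 = 9.116 s.
Vertical velocity at impact: v_y = v_y0 − g t = 40.41 − 9.81 × 9.116 = −49.01 m/s.
Speed: |v| = √(vₓ² + v_y²) = √(61.99² + 49.01²) = 79.03 m/s.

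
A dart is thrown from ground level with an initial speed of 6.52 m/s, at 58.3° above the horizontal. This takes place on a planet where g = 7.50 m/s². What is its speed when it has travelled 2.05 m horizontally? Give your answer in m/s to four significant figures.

Resolve: vₓ = 6.520 cos 58.3° = 3.426 m/s and v_y0 = 6.520 sin 58.3° = 5.547 m/s.
x = vₓ t ⇒ t = 2.05/3.426 = 0.5984 s.
Vertical velocity there: v_y = v_y0 − g t = 5.547 − 7.50 × 0.5984 = 1.060 m/s.
Speed: √(vₓ² + v_y²) = √(3.426² + 1.060²) = 3.586 m/s.

3.586 m/s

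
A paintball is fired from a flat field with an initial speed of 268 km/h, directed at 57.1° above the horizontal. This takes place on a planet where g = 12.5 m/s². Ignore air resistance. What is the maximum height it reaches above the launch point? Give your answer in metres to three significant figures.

Convert: 268 km/h = 268/3.6 = 74.44 m/s.
vₓ = 74.44 cos 57.1° = 40.44 m/s; v_y0 = 74.44 sin 57.1° = 62.51 m/s.
Peak height H = v_y0² / (2g) = 3906.9 / 25.00 = 156.3 m.

156 m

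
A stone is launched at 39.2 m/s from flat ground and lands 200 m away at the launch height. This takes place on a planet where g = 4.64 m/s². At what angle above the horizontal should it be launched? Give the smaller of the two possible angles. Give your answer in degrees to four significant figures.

18.58°

From R = (v₀²/g) sin 2θ: sin 2θ = 4.64 × 200 / 1536.6 = 0.6039.
2θ = 37.15° or 180° − 37.15° = 142.8°, so θ = 18.58° or 71.42°.
The smaller angle is 18.58°.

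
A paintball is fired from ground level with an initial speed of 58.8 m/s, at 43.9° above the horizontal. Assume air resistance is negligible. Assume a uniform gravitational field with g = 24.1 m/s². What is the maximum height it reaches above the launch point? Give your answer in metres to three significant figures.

34.5 m

Components: vₓ = 58.80 cos 43.9° = 42.37 m/s, v_y0 = 58.80 sin 43.9° = 40.77 m/s.
Maximum height: H = v_y0² / (2g) = 40.77² / (2 × 24.1) = 34.49 m.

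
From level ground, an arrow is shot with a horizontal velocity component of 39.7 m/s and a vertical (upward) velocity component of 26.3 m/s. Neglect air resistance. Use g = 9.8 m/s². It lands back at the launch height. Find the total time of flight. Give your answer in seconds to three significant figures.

Time of flight on level ground: T = 2 v_y0 / g = 2 × 26.30 / 9.80 = 5.367 s.

5.37 s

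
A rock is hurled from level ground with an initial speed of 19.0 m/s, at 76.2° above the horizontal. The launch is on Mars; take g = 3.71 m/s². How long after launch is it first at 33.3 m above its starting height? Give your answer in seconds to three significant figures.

2.37 s

Horizontal component vₓ = 19.00 cos 76.2° = 4.532 m/s; vertical v_y0 = 19.00 sin 76.2° = 18.45 m/s.
Set y = v_y0 t − ½ g t² = 33.3: 1.855 t² − 18.45 t + 33.3 = 0.
t = [18.45 ± √(18.45² − 2·3.71·33.3)] / 3.71 = (18.45 ± 9.663) / 3.71, so t = 2.369 s or t = 7.578 s.
The first (ascending) time is 2.369 s.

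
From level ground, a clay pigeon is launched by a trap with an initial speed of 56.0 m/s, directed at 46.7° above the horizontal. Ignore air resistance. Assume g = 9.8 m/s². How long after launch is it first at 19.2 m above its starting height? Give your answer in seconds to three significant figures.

0.501 s

Horizontal component vₓ = 56.00 cos 46.7° = 38.41 m/s; vertical v_y0 = 56.00 sin 46.7° = 40.76 m/s.
Require v_y0 t − ½ g t² = 19.2, i.e. 4.900 t² − 40.76 t + 19.2 = 0.
Quadratic formula: t = (40.76 ± √1284.7) / 9.80 = (40.76 ± 35.84) / 9.80 → t = 0.5013 s or 7.816 s.
The first (ascending) time is 0.5013 s.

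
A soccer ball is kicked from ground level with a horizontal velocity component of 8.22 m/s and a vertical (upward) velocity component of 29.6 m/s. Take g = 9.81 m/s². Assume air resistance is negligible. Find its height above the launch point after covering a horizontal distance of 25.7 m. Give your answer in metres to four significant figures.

At x = 25.7 m, t = x/vₓ = 25.7/8.220 = 3.127 s.
Height: y = v_y0 t − ½ g t² = 29.60 × 3.127 − 4.905 × 3.127² = 92.55 − 47.95 = 44.60 m.

44.60 m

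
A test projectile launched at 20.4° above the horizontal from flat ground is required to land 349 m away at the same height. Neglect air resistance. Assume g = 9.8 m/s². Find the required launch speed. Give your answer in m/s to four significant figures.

From R = (v₀² / g) sin 2θ: v₀ = √(gR / sin 2θ).
v₀ = √(9.80 × 349 / sin 40.80°) = √(3420 / 0.6534) = √5234.3 = 72.35 m/s.

72.35 m/s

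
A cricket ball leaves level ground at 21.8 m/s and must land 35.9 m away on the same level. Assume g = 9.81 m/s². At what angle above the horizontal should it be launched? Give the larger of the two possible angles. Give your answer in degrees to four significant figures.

66.09°

Level-ground range R = v₀² sin(2θ)/g ⇒ sin(2θ) = gR/v₀² = 9.81 × 35.9 / 21.8² = 0.7411.
2θ = 47.82° or 180° − 47.82° = 132.2°, so θ = 23.91° or 66.09°.
The larger angle is 66.09°.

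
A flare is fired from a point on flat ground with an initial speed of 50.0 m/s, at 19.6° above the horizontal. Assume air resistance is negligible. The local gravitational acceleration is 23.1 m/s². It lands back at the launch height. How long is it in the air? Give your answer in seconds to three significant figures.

vₓ = 50.00 cos 19.6° = 47.10 m/s; v_y0 = 50.00 sin 19.6° = 16.77 m/s.
Landing at launch height ⇒ T = 2 v_y0 / g = 2 × 16.77 / 23.1 = 1.452 s.

1.45 s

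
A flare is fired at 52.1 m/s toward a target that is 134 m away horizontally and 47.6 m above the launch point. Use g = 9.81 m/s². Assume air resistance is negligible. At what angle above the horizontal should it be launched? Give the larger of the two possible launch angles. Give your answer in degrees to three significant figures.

Trajectory: y = x tanθ − g x² (1 + tan²θ)/(2v₀²). With x = 134, y = 47.6, v₀ = 52.1, g = 9.81:
32.45 tan²θ − 134 tanθ + (80.05) = 0.
tanθ = [134 ± √(134² − 4 × 32.45 × (80.05))] / (2 × 32.45) = (134 ± 86.99) / 64.89, giving tanθ = 0.7244 or 3.405.
θ = 35.92° or 73.63°; the larger is 73.63°.

73.6°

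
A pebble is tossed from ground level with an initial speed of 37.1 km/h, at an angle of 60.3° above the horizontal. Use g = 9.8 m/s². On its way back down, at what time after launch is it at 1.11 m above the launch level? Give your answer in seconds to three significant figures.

Convert: 37.1 km/h = 37.1/3.6 = 10.31 m/s.
vₓ = 10.31 cos 60.3° = 5.106 m/s; v_y0 = 10.31 sin 60.3° = 8.952 m/s.
Height y(t) = 8.952 t − 4.900 t² = 1.11 gives 4.900 t² − 8.952 t + 1.11 = 0.
t = [8.952 ± √(8.952² − 2·9.80·1.11)] / 9.80 = (8.952 ± 7.641) / 9.80, so t = 0.1338 s or t = 1.693 s.
The descending-branch root is 1.693 s.

1.69 s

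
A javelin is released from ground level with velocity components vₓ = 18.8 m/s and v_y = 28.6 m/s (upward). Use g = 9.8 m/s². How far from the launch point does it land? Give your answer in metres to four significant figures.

Time aloft: T = 2 v_y0 / g = 2 × 28.60 / 9.80 = 5.837 s.
Horizontal distance R = vₓ T = 18.80 × 5.837 = 109.7 m.

109.7 m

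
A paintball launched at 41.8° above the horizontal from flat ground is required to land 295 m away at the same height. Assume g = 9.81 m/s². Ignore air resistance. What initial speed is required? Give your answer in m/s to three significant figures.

54.0 m/s

Level-ground range: R = v₀² sin(2θ)/g, so v₀ = √(gR / sin 2θ).
v₀ = √(9.81 × 295 / sin 83.60°) = √(2894 / 0.9938) = √2912.1 = 53.96 m/s.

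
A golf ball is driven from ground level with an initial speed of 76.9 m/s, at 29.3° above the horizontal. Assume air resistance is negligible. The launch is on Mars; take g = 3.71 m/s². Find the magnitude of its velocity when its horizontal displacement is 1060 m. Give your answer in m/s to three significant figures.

vₓ = 76.90 cos 29.3° = 67.06 m/s; v_y0 = 76.90 sin 29.3° = 37.63 m/s.
x = vₓ t ⇒ t = 1060/67.06 = 15.81 s.
Vertical velocity there: v_y = v_y0 − g t = 37.63 − 3.71 × 15.81 = −21.01 m/s.
Speed: √(vₓ² + v_y²) = √(67.06² + 21.01²) = 70.28 m/s.

70.3 m/s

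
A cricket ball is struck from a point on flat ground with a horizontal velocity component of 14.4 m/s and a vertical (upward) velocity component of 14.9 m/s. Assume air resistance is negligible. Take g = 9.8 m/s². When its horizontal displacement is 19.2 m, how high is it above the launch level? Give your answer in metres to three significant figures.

11.2 m

Time to reach x = 19.2 m: t = x/vₓ = 19.2/14.40 = 1.333 s.
Height: y = v_y0 t − ½ g t² = 14.90 × 1.333 − 4.900 × 1.333² = 19.87 − 8.711 = 11.16 m.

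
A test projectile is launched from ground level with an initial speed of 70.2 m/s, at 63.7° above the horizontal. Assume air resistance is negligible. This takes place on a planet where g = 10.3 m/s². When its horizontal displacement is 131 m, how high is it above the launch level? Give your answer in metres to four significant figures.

173.7 m

Horizontal component vₓ = 70.20 cos 63.7° = 31.10 m/s; vertical v_y0 = 70.20 sin 63.7° = 62.93 m/s.
x = vₓ t ⇒ t = 131/31.10 = 4.212 s.
Height: y = v_y0 t − ½ g t² = 62.93 × 4.212 − 5.150 × 4.212² = 265.1 − 91.35 = 173.7 m.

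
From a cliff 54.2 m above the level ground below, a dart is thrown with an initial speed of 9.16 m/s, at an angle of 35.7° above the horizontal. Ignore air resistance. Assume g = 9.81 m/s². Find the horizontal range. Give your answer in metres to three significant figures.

Resolve: vₓ = 9.160 cos 35.7° = 7.439 m/s and v_y0 = 9.160 sin 35.7° = 5.345 m/s.
With up positive and y = 0 at the ground: y(t) = 54.2 + (5.345) t − 4.905 t². Setting y = 0 and taking the positive root: t = [5.345 + √(5.345² + 2·9.81·54.2)] / 9.81 = (5.345 + 33.05) / 9.81 = 3.913 s.
Horizontal distance: R = vₓ t = 7.439 × 3.913 = 29.11 m.

29.1 m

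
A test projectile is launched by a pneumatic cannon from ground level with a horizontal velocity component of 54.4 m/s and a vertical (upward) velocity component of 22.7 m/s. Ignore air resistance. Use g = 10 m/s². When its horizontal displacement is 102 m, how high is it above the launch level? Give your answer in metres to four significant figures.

x = vₓ t ⇒ t = 102/54.40 = 1.875 s.
Height: y = v_y0 t − ½ g t² = 22.70 × 1.875 − 5.000 × 1.875² = 42.56 − 17.58 = 24.98 m.

24.98 m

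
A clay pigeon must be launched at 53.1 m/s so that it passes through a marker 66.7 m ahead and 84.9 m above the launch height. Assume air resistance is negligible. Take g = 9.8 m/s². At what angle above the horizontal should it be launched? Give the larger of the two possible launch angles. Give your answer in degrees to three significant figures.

Trajectory: y = x tanθ − g x² (1 + tan²θ)/(2v₀²). With x = 66.7, y = 84.9, v₀ = 53.1, g = 9.80:
7.731 tan²θ − 66.7 tanθ + (92.63) = 0.
tanθ = [66.7 ± √(66.7² − 4 × 7.731 × (92.63))] / (2 × 7.731) = (66.7 ± 39.80) / 15.46, giving tanθ = 1.740 or 6.888.
θ = 60.11° or 81.74°; the larger is 81.74°.

81.7°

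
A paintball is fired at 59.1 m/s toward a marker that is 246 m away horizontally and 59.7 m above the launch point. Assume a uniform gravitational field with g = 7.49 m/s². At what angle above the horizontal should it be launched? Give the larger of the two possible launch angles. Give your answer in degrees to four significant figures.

Trajectory: y = x tanθ − g x² (1 + tan²θ)/(2v₀²). With x = 246, y = 59.7, v₀ = 59.1, g = 7.49:
64.89 tan²θ − 246 tanθ + (124.6) = 0.
tanθ = [246 ± √(246² − 4 × 64.89 × (124.6))] / (2 × 64.89) = (246 ± 167.9) / 129.8, giving tanθ = 0.6020 or 3.189.
θ = 31.05° or 72.59°; the larger is 72.59°.

72.59°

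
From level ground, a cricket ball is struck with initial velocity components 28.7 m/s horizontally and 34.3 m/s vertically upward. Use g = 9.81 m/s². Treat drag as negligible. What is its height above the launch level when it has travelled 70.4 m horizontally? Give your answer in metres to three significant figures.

Time to reach x = 70.4 m: t = x/vₓ = 70.4/28.70 = 2.453 s.
Height: y = v_y0 t − ½ g t² = 34.30 × 2.453 − 4.905 × 2.453² = 84.14 − 29.51 = 54.62 m.

54.6 m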